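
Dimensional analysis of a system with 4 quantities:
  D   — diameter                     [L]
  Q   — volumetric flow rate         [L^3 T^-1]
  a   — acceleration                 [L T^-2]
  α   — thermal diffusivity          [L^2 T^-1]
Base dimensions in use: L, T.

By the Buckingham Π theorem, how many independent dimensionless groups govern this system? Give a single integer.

Write exponents as rows L,T / cols D,Q,a,α:
  L: [ 1  3  1  2]
  T: [ 0 -1 -2 -1]
Row reduction gives pivot columns D,Q; rank = 2
n=4, r=2 ⇒ 2 dimensionless groups

2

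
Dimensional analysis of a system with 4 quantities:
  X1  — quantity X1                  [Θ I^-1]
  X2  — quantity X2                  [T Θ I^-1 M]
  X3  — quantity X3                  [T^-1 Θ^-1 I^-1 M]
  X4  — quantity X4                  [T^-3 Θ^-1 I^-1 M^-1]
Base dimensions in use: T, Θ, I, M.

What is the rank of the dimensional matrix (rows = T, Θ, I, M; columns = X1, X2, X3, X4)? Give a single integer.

3

Write exponents as rows T,Θ,I,M / cols X1,X2,X3,X4:
  T: [ 0  1 -1 -3]
  Θ: [ 1  1 -1 -1]
  I: [-1 -1 -1 -1]
  M: [ 0  1  1 -1]
Row reduction gives pivot columns X1,X2,X3; rank = 3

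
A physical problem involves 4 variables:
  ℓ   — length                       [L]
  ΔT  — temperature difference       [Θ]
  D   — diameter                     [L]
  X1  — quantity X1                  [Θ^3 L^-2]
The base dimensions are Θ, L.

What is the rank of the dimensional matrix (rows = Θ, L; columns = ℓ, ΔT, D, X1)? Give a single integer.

Dimensional matrix (Θ×L by ℓ×ΔT×D×X1):
  Θ: [ 0  1  0  3]
  L: [ 1  0  1 -2]
RREF → pivots at {ℓ,ΔT} ⇒ r = 2

2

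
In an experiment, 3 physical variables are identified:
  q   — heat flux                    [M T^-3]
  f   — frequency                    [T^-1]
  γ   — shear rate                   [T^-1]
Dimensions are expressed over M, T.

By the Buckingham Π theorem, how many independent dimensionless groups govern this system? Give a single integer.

1

Write exponents as rows M,T / cols q,f,γ:
  M: [ 1  0  0]
  T: [-3 -1 -1]
Row reduction gives pivot columns q,f; rank = 2
Π count = n − r = 3 − 2 = 1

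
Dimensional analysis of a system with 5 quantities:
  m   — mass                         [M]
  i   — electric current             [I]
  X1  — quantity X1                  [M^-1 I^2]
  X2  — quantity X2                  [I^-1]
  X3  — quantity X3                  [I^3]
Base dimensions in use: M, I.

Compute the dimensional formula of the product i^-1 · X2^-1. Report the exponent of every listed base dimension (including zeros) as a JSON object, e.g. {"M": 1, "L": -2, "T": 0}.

{"M": 0, "I": 0}

Dimensional matrix (M×I by m×i×X1×X2×X3):
  M: [ 1  0 -1  0  0]
  I: [ 0  1  2 -1  3]
  [M]: (-1)·0+(-1)·0 = 0
  [I]: (-1)·1+(-1)·-1 = 0
⇒ 1 (dimensionless)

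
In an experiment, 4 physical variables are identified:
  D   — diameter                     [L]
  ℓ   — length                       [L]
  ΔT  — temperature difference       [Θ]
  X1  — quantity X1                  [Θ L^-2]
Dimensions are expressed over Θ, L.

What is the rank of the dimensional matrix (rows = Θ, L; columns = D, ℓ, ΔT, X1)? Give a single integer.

Dimensional matrix (Θ×L by D×ℓ×ΔT×X1):
  Θ: [ 0  0  1  1]
  L: [ 1  1  0 -2]
Echelon form has 2 nonzero rows (pivots: D,ΔT)

2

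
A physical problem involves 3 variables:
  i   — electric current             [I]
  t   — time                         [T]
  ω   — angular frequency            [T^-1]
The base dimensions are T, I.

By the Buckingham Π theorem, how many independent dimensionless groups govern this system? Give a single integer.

1

Dimensional matrix (T×I by i×t×ω):
  T: [ 0  1 -1]
  I: [ 1  0  0]
Echelon form has 2 nonzero rows (pivots: i,t)
3 vars − rank 2 = 1 Π group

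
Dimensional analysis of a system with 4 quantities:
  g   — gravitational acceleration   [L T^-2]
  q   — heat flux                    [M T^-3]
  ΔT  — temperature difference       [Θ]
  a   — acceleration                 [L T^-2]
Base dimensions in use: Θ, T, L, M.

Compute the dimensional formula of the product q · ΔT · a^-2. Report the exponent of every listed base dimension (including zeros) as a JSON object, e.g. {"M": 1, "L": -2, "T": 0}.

Exponent matrix [Θ,T,L,M] × [g,q,ΔT,a]:
  Θ: [ 0  0  1  0]
  T: [-2 -3  0 -2]
  L: [ 1  0  0  1]
  M: [ 0  1  0  0]
  [Θ]: (1)·0+(1)·1+(-2)·0 = 1
  [T]: (1)·-3+(1)·0+(-2)·-2 = 1
  [L]: (1)·0+(1)·0+(-2)·1 = -2
  [M]: (1)·1+(1)·0+(-2)·0 = 1
⇒ Θ T L^-2 M

{"Θ": 1, "T": 1, "L": -2, "M": 1}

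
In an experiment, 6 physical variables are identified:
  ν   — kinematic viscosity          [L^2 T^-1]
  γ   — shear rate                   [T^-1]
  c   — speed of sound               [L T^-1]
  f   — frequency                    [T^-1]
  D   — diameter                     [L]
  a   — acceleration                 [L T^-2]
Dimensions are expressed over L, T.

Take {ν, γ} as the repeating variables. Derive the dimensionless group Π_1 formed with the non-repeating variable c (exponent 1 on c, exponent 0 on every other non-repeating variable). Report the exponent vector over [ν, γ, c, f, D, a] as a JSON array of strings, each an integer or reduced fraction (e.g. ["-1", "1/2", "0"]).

["-1/2", "-1/2", "1", "0", "0", "0"]

Exponent matrix [L,T] × [ν,γ,c,f,D,a]:
  L: [ 2  0  1  0  1  1]
  T: [-1 -1 -1 -1  0 -2]
RREF → pivots at {ν,γ} ⇒ r = 2
Repeat: ν,γ; free: c,f,D,a
RREF:
  r0: [   1    0  1/2    0  1/2  1/2]
  r1: [   0    1  1/2    1 -1/2  3/2]
Fix exponent of c at 1, f at 0, D at 0, a at 0; solve each RREF row for its pivot's exponent:
  r0: exp(ν) + (1/2)·1 = 0 ⇒ exp(ν) = -1/2
  r1: exp(γ) + (1/2)·1 = 0 ⇒ exp(γ) = -1/2
Π_1 = ν^(-1/2) · γ^(-1/2) · c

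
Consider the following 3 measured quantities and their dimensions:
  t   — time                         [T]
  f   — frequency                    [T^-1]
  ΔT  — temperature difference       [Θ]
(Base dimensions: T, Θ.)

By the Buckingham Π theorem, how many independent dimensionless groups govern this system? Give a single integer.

1

Exponent matrix [T,Θ] × [t,f,ΔT]:
  T: [ 1 -1  0]
  Θ: [ 0  0  1]
RREF → pivots at {t,ΔT} ⇒ r = 2
Π count = n − r = 3 − 2 = 1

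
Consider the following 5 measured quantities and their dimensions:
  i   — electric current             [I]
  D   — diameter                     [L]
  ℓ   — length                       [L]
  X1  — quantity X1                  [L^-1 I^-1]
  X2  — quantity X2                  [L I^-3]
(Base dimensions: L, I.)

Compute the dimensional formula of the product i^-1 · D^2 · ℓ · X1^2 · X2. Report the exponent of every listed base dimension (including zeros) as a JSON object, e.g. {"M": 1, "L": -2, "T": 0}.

Dimensional matrix (L×I by i×D×ℓ×X1×X2):
  L: [ 0  1  1 -1  1]
  I: [ 1  0  0 -1 -3]
  [L]: (-1)·0+(2)·1+(1)·1+(2)·-1+(1)·1 = 2
  [I]: (-1)·1+(2)·0+(1)·0+(2)·-1+(1)·-3 = -6
⇒ L^2 I^-6

{"L": 2, "I": -6}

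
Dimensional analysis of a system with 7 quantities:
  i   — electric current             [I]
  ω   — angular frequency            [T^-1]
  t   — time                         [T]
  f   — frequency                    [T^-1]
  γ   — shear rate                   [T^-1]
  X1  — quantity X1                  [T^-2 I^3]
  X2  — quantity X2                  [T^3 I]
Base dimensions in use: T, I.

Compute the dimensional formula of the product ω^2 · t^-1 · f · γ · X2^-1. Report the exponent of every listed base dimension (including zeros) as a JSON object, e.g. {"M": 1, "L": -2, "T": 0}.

Dimensional matrix (T×I by i×ω×t×f×γ×X1×X2):
  T: [ 0 -1  1 -1 -1 -2  3]
  I: [ 1  0  0  0  0  3  1]
  [T]: (2)·-1+(-1)·1+(1)·-1+(1)·-1+(-1)·3 = -8
  [I]: (2)·0+(-1)·0+(1)·0+(1)·0+(-1)·1 = -1
⇒ T^-8 I^-1

{"T": -8, "I": -1}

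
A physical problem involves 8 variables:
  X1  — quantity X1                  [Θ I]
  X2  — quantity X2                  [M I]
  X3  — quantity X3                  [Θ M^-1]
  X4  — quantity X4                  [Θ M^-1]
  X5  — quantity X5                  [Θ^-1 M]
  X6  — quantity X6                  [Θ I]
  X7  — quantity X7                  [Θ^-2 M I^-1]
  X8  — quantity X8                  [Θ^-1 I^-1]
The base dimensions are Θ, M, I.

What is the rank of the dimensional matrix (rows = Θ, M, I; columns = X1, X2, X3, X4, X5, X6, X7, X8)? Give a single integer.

2

Dimensional matrix (Θ×M×I by X1×X2×X3×X4×X5×X6×X7×X8):
  Θ: [ 1  0  1  1 -1  1 -2 -1]
  M: [ 0  1 -1 -1  1  0  1  0]
  I: [ 1  1  0  0  0  1 -1 -1]
Row reduction gives pivot columns X1,X2; rank = 2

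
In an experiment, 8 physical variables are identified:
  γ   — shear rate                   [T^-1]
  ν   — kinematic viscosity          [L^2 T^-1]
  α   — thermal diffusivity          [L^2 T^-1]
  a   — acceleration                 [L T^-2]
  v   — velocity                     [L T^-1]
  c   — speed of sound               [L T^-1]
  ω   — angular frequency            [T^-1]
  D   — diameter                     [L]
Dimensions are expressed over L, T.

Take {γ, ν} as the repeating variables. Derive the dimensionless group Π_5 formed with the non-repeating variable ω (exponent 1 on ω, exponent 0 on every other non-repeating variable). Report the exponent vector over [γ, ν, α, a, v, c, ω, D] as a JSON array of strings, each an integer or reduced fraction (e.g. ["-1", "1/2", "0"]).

Exponent matrix [L,T] × [γ,ν,α,a,v,c,ω,D]:
  L: [ 0  2  2  1  1  1  0  1]
  T: [-1 -1 -1 -2 -1 -1 -1  0]
RREF → pivots at {γ,ν} ⇒ r = 2
Pivot set = {γ,ν}, free = {α,a,v,c,ω,D}
RREF:
  r0: [   1    0    0  3/2  1/2  1/2    1 -1/2]
  r1: [   0    1    1  1/2  1/2  1/2    0  1/2]
Fix exponent of ω at 1, α at 0, a at 0, v at 0, c at 0, D at 0; solve each RREF row for its pivot's exponent:
  r0: exp(γ) + (1)·1 = 0 ⇒ exp(γ) = -1
  r1: exp(ν) + (0)·1 = 0 ⇒ exp(ν) = 0
Π_5 = γ^-1 · ω

["-1", "0", "0", "0", "0", "0", "1", "0"]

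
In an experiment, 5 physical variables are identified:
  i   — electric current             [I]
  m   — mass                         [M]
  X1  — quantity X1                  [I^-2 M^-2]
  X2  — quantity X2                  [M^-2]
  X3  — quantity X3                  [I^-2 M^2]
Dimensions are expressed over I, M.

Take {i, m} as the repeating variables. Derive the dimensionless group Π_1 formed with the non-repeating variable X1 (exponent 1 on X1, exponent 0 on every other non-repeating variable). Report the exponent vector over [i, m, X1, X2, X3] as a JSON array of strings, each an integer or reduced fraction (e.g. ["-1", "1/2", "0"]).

Exponent matrix [I,M] × [i,m,X1,X2,X3]:
  I: [ 1  0 -2  0 -2]
  M: [ 0  1 -2 -2  2]
Echelon form has 2 nonzero rows (pivots: i,m)
Pivot set = {i,m}, free = {X1,X2,X3}
RREF:
  r0: [   1    0   -2    0   -2]
  r1: [   0    1   -2   -2    2]
Fix exponent of X1 at 1, X2 at 0, X3 at 0; solve each RREF row for its pivot's exponent:
  r0: exp(i) + (-2)·1 = 0 ⇒ exp(i) = 2
  r1: exp(m) + (-2)·1 = 0 ⇒ exp(m) = 2
Π_1 = i^2 · m^2 · X1

["2", "2", "1", "0", "0"]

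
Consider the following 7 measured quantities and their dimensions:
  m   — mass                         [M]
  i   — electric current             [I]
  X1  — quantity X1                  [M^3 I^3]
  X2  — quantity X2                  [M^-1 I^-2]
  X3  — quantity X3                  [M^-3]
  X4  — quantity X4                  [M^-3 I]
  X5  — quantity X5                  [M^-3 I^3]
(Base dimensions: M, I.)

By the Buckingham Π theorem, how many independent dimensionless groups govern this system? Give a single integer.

5

Exponent matrix [M,I] × [m,i,X1,X2,X3,X4,X5]:
  M: [ 1  0  3 -1 -3 -3 -3]
  I: [ 0  1  3 -2  0  1  3]
Echelon form has 2 nonzero rows (pivots: m,i)
n=7, r=2 ⇒ 5 dimensionless groups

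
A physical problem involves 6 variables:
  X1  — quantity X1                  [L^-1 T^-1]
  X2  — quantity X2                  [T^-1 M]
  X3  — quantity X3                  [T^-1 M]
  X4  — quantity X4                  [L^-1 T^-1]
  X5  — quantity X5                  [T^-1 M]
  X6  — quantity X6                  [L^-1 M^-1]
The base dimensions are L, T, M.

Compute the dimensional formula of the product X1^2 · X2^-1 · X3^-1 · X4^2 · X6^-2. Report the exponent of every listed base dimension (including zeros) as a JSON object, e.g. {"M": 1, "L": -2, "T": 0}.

Write exponents as rows L,T,M / cols X1,X2,X3,X4,X5,X6:
  L: [-1  0  0 -1  0 -1]
  T: [-1 -1 -1 -1 -1  0]
  M: [ 0  1  1  0  1 -1]
  [L]: (2)·-1+(-1)·0+(-1)·0+(2)·-1+(-2)·-1 = -2
  [T]: (2)·-1+(-1)·-1+(-1)·-1+(2)·-1+(-2)·0 = -2
  [M]: (2)·0+(-1)·1+(-1)·1+(2)·0+(-2)·-1 = 0
⇒ L^-2 T^-2

{"L": -2, "T": -2, "M": 0}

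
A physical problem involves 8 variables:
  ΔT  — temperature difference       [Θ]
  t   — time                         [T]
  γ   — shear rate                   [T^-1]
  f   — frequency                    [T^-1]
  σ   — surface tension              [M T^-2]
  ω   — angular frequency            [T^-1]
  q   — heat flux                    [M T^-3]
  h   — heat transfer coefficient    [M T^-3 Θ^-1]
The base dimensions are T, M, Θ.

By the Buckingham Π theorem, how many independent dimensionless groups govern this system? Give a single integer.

5

Exponent matrix [T,M,Θ] × [ΔT,t,γ,f,σ,ω,q,h]:
  T: [ 0  1 -1 -1 -2 -1 -3 -3]
  M: [ 0  0  0  0  1  0  1  1]
  Θ: [ 1  0  0  0  0  0  0 -1]
Echelon form has 3 nonzero rows (pivots: ΔT,t,σ)
8 vars − rank 3 = 5 Π groups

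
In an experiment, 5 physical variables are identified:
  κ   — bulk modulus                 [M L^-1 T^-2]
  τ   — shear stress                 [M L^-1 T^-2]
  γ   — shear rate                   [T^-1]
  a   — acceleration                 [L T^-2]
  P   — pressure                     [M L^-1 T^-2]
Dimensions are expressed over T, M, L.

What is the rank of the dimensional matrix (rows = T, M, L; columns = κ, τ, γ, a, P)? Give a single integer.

3

Dimensional matrix (T×M×L by κ×τ×γ×a×P):
  T: [-2 -2 -1 -2 -2]
  M: [ 1  1  0  0  1]
  L: [-1 -1  0  1 -1]
Echelon form has 3 nonzero rows (pivots: κ,γ,a)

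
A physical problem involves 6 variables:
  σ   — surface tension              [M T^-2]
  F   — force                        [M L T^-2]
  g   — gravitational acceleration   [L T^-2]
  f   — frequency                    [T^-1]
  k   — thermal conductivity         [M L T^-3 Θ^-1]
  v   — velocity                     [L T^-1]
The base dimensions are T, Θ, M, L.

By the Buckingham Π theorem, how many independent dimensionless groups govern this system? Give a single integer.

2

Dimensional matrix (T×Θ×M×L by σ×F×g×f×k×v):
  T: [-2 -2 -2 -1 -3 -1]
  Θ: [ 0  0  0  0 -1  0]
  M: [ 1  1  0  0  1  0]
  L: [ 0  1  1  0  1  1]
Echelon form has 4 nonzero rows (pivots: σ,F,g,k)
n=6, r=4 ⇒ 2 dimensionless groups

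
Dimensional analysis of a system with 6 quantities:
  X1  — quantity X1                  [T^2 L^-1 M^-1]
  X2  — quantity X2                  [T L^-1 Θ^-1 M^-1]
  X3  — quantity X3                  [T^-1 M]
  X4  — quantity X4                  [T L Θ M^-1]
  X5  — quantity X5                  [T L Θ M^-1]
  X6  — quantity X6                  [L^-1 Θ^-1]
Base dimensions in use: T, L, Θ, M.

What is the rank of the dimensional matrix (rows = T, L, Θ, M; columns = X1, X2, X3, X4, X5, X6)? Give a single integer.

3

Exponent matrix [T,L,Θ,M] × [X1,X2,X3,X4,X5,X6]:
  T: [ 2  1 -1  1  1  0]
  L: [-1 -1  0  1  1 -1]
  Θ: [ 0 -1  0  1  1 -1]
  M: [-1 -1  1 -1 -1  0]
Row reduction gives pivot columns X1,X2,X3; rank = 3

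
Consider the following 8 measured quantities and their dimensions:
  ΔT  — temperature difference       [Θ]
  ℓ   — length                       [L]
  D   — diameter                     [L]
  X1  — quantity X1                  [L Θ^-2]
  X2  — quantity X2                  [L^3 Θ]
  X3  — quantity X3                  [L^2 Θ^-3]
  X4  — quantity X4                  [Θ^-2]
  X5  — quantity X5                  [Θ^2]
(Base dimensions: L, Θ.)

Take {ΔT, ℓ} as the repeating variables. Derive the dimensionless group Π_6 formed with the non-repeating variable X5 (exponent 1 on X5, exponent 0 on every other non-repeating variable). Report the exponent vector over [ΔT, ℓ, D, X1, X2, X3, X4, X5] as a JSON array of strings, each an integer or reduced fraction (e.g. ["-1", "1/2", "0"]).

["-2", "0", "0", "0", "0", "0", "0", "1"]

Dimensional matrix (L×Θ by ΔT×ℓ×D×X1×X2×X3×X4×X5):
  L: [ 0  1  1  1  3  2  0  0]
  Θ: [ 1  0  0 -2  1 -3 -2  2]
RREF → pivots at {ΔT,ℓ} ⇒ r = 2
Repeat: ΔT,ℓ; free: D,X1,X2,X3,X4,X5
RREF:
  r0: [   1    0    0   -2    1   -3   -2    2]
  r1: [   0    1    1    1    3    2    0    0]
Fix exponent of X5 at 1, D at 0, X1 at 0, X2 at 0, X3 at 0, X4 at 0; solve each RREF row for its pivot's exponent:
  r0: exp(ΔT) + (2)·1 = 0 ⇒ exp(ΔT) = -2
  r1: exp(ℓ) + (0)·1 = 0 ⇒ exp(ℓ) = 0
Π_6 = ΔT^-2 · X5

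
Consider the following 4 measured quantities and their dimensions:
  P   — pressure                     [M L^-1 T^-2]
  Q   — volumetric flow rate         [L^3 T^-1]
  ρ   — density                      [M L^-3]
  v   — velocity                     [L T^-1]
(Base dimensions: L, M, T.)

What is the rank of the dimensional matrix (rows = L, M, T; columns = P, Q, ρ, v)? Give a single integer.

Dimensional matrix (L×M×T by P×Q×ρ×v):
  L: [-1  3 -3  1]
  M: [ 1  0  1  0]
  T: [-2 -1  0 -1]
Echelon form has 3 nonzero rows (pivots: P,Q,ρ)

3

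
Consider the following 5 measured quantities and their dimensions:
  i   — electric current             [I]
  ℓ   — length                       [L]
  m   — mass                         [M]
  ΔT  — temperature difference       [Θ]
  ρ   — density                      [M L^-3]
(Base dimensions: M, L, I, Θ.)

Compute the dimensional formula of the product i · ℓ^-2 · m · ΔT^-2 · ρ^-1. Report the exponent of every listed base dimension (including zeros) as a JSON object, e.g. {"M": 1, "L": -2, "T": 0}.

Dimensional matrix (M×L×I×Θ by i×ℓ×m×ΔT×ρ):
  M: [ 0  0  1  0  1]
  L: [ 0  1  0  0 -3]
  I: [ 1  0  0  0  0]
  Θ: [ 0  0  0  1  0]
  [M]: (1)·0+(-2)·0+(1)·1+(-2)·0+(-1)·1 = 0
  [L]: (1)·0+(-2)·1+(1)·0+(-2)·0+(-1)·-3 = 1
  [I]: (1)·1+(-2)·0+(1)·0+(-2)·0+(-1)·0 = 1
  [Θ]: (1)·0+(-2)·0+(1)·0+(-2)·1+(-1)·0 = -2
⇒ L I Θ^-2

{"M": 0, "L": 1, "I": 1, "Θ": -2}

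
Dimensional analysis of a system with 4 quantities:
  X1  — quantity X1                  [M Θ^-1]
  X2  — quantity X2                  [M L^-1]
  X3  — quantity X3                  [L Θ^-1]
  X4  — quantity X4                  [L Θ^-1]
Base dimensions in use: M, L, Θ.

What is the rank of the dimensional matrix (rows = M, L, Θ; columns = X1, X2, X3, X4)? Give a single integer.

Dimensional matrix (M×L×Θ by X1×X2×X3×X4):
  M: [ 1  1  0  0]
  L: [ 0 -1  1  1]
  Θ: [-1  0 -1 -1]
Row reduction gives pivot columns X1,X2; rank = 2

2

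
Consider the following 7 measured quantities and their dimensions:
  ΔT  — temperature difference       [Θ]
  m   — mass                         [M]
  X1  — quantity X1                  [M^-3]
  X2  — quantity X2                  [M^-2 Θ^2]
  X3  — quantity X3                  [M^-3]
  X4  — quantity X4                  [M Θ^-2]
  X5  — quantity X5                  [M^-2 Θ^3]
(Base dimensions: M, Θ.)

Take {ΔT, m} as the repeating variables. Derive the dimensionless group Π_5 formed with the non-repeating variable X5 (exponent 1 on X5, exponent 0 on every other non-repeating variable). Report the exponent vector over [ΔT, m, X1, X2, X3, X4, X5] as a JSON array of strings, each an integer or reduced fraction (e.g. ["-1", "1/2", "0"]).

Write exponents as rows M,Θ / cols ΔT,m,X1,X2,X3,X4,X5:
  M: [ 0  1 -3 -2 -3  1 -2]
  Θ: [ 1  0  0  2  0 -2  3]
Row reduction gives pivot columns ΔT,m; rank = 2
Pivot set = {ΔT,m}, free = {X1,X2,X3,X4,X5}
RREF:
  r0: [   1    0    0    2    0   -2    3]
  r1: [   0    1   -3   -2   -3    1   -2]
Fix exponent of X5 at 1, X1 at 0, X2 at 0, X3 at 0, X4 at 0; solve each RREF row for its pivot's exponent:
  r0: exp(ΔT) + (3)·1 = 0 ⇒ exp(ΔT) = -3
  r1: exp(m) + (-2)·1 = 0 ⇒ exp(m) = 2
Π_5 = ΔT^-3 · m^2 · X5

["-3", "2", "0", "0", "0", "0", "1"]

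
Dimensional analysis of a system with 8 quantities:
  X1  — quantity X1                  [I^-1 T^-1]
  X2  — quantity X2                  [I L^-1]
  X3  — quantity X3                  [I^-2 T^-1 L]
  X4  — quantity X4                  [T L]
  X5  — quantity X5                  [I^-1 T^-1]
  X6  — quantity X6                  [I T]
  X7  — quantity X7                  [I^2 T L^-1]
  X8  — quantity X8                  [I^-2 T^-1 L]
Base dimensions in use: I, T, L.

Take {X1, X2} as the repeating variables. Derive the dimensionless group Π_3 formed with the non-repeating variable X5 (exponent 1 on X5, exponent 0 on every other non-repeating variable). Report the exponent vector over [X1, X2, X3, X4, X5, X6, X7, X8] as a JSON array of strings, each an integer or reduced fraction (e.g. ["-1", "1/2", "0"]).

Exponent matrix [I,T,L] × [X1,X2,X3,X4,X5,X6,X7,X8]:
  I: [-1  1 -2  0 -1  1  2 -2]
  T: [-1  0 -1  1 -1  1  1 -1]
  L: [ 0 -1  1  1  0  0 -1  1]
RREF → pivots at {X1,X2} ⇒ r = 2
Repeat: X1,X2; free: X3,X4,X5,X6,X7,X8
RREF:
  r0: [   1    0    1   -1    1   -1   -1    1]
  r1: [   0    1   -1   -1    0    0    1   -1]
  r2: [   0    0    0    0    0    0    0    0]
Fix exponent of X5 at 1, X3 at 0, X4 at 0, X6 at 0, X7 at 0, X8 at 0; solve each RREF row for its pivot's exponent:
  r0: exp(X1) + (1)·1 = 0 ⇒ exp(X1) = -1
  r1: exp(X2) + (0)·1 = 0 ⇒ exp(X2) = 0
Π_3 = X1^-1 · X5

["-1", "0", "0", "0", "1", "0", "0", "0"]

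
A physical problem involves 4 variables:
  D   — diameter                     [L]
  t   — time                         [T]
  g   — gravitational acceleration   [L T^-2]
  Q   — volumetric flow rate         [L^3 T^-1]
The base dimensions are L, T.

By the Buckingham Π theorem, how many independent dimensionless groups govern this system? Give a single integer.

2

Write exponents as rows L,T / cols D,t,g,Q:
  L: [ 1  0  1  3]
  T: [ 0  1 -2 -1]
Row reduction gives pivot columns D,t; rank = 2
n=4, r=2 ⇒ 2 dimensionless groups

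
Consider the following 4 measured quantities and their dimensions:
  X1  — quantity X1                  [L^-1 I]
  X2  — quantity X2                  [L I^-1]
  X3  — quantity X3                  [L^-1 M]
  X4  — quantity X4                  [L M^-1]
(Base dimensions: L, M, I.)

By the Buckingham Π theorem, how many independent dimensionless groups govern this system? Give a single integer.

2

Exponent matrix [L,M,I] × [X1,X2,X3,X4]:
  L: [-1  1 -1  1]
  M: [ 0  0  1 -1]
  I: [ 1 -1  0  0]
Echelon form has 2 nonzero rows (pivots: X1,X3)
n=4, r=2 ⇒ 2 dimensionless groups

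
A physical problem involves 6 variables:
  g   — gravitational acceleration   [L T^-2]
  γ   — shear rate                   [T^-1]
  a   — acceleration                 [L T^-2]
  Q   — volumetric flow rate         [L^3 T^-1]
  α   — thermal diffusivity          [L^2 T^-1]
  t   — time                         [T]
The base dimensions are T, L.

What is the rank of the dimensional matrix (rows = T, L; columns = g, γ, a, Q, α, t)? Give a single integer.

Write exponents as rows T,L / cols g,γ,a,Q,α,t:
  T: [-2 -1 -2 -1 -1  1]
  L: [ 1  0  1  3  2  0]
RREF → pivots at {g,γ} ⇒ r = 2

2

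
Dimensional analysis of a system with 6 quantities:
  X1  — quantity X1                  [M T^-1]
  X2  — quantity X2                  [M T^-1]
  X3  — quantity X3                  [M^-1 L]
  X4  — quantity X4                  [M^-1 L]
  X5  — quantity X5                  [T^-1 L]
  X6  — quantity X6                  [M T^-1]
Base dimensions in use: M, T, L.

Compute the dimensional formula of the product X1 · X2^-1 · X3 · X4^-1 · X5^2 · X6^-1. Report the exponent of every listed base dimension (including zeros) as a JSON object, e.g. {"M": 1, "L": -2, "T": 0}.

{"M": -1, "T": -1, "L": 2}

Dimensional matrix (M×T×L by X1×X2×X3×X4×X5×X6):
  M: [ 1  1 -1 -1  0  1]
  T: [-1 -1  0  0 -1 -1]
  L: [ 0  0  1  1  1  0]
  [M]: (1)·1+(-1)·1+(1)·-1+(-1)·-1+(2)·0+(-1)·1 = -1
  [T]: (1)·-1+(-1)·-1+(1)·0+(-1)·0+(2)·-1+(-1)·-1 = -1
  [L]: (1)·0+(-1)·0+(1)·1+(-1)·1+(2)·1+(-1)·0 = 2
⇒ M^-1 T^-1 L^2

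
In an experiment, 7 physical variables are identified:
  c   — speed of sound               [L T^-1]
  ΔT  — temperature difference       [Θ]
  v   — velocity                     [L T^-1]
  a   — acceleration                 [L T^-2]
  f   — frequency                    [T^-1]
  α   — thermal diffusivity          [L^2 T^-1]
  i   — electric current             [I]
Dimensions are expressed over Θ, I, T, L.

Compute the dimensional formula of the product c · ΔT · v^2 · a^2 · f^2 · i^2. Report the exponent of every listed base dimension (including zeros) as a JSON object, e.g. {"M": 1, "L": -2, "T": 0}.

{"Θ": 1, "I": 2, "T": -9, "L": 5}

Write exponents as rows Θ,I,T,L / cols c,ΔT,v,a,f,α,i:
  Θ: [ 0  1  0  0  0  0  0]
  I: [ 0  0  0  0  0  0  1]
  T: [-1  0 -1 -2 -1 -1  0]
  L: [ 1  0  1  1  0  2  0]
  [Θ]: (1)·0+(1)·1+(2)·0+(2)·0+(2)·0+(2)·0 = 1
  [I]: (1)·0+(1)·0+(2)·0+(2)·0+(2)·0+(2)·1 = 2
  [T]: (1)·-1+(1)·0+(2)·-1+(2)·-2+(2)·-1+(2)·0 = -9
  [L]: (1)·1+(1)·0+(2)·1+(2)·1+(2)·0+(2)·0 = 5
⇒ Θ I^2 T^-9 L^5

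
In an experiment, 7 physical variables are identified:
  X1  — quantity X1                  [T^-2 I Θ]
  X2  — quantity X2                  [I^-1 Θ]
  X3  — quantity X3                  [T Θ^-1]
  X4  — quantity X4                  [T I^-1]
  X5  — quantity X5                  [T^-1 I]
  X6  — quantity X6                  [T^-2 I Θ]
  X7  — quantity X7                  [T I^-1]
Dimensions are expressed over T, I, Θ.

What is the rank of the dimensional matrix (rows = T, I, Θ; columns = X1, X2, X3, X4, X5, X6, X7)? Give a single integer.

Write exponents as rows T,I,Θ / cols X1,X2,X3,X4,X5,X6,X7:
  T: [-2  0  1  1 -1 -2  1]
  I: [ 1 -1  0 -1  1  1 -1]
  Θ: [ 1  1 -1  0  0  1  0]
Echelon form has 2 nonzero rows (pivots: X1,X2)

2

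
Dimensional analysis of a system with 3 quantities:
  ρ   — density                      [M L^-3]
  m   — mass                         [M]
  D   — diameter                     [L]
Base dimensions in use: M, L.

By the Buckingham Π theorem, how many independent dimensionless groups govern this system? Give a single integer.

1

Exponent matrix [M,L] × [ρ,m,D]:
  M: [ 1  1  0]
  L: [-3  0  1]
Echelon form has 2 nonzero rows (pivots: ρ,m)
Π count = n − r = 3 − 2 = 1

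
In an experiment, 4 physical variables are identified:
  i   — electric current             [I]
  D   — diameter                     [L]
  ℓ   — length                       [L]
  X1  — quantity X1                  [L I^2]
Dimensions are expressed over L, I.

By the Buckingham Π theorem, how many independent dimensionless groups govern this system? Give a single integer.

2

Write exponents as rows L,I / cols i,D,ℓ,X1:
  L: [ 0  1  1  1]
  I: [ 1  0  0  2]
RREF → pivots at {i,D} ⇒ r = 2
4 vars − rank 2 = 2 Π groups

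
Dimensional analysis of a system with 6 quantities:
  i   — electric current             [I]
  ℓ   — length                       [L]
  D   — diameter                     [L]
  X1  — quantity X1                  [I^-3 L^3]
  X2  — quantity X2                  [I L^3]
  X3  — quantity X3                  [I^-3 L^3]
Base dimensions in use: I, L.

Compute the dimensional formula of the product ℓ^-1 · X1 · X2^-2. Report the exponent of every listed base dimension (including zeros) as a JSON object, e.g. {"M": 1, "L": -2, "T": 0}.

{"I": -5, "L": -4}

Write exponents as rows I,L / cols i,ℓ,D,X1,X2,X3:
  I: [ 1  0  0 -3  1 -3]
  L: [ 0  1  1  3  3  3]
  [I]: (-1)·0+(1)·-3+(-2)·1 = -5
  [L]: (-1)·1+(1)·3+(-2)·3 = -4
⇒ I^-5 L^-4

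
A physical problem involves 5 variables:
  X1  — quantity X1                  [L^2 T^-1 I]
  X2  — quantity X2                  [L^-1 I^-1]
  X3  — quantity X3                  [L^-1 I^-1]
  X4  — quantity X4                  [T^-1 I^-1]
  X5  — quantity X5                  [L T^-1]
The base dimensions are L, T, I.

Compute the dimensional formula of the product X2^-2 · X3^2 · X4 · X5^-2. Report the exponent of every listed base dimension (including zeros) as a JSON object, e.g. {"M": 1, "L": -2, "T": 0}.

Exponent matrix [L,T,I] × [X1,X2,X3,X4,X5]:
  L: [ 2 -1 -1  0  1]
  T: [-1  0  0 -1 -1]
  I: [ 1 -1 -1 -1  0]
  [L]: (-2)·-1+(2)·-1+(1)·0+(-2)·1 = -2
  [T]: (-2)·0+(2)·0+(1)·-1+(-2)·-1 = 1
  [I]: (-2)·-1+(2)·-1+(1)·-1+(-2)·0 = -1
⇒ L^-2 T I^-1

{"L": -2, "T": 1, "I": -1}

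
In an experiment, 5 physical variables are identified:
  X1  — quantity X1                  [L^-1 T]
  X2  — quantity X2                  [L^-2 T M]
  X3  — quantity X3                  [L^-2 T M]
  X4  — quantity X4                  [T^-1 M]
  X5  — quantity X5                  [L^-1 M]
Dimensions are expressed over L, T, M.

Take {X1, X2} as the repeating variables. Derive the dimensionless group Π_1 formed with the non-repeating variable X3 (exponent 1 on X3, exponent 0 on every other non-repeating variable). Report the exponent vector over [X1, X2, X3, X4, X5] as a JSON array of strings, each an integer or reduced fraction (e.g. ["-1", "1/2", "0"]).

["0", "-1", "1", "0", "0"]

Dimensional matrix (L×T×M by X1×X2×X3×X4×X5):
  L: [-1 -2 -2  0 -1]
  T: [ 1  1  1 -1  0]
  M: [ 0  1  1  1  1]
RREF → pivots at {X1,X2} ⇒ r = 2
Repeat: X1,X2; free: X3,X4,X5
RREF:
  r0: [   1    0    0   -2   -1]
  r1: [   0    1    1    1    1]
  r2: [   0    0    0    0    0]
Fix exponent of X3 at 1, X4 at 0, X5 at 0; solve each RREF row for its pivot's exponent:
  r0: exp(X1) + (0)·1 = 0 ⇒ exp(X1) = 0
  r1: exp(X2) + (1)·1 = 0 ⇒ exp(X2) = -1
Π_1 = X2^-1 · X3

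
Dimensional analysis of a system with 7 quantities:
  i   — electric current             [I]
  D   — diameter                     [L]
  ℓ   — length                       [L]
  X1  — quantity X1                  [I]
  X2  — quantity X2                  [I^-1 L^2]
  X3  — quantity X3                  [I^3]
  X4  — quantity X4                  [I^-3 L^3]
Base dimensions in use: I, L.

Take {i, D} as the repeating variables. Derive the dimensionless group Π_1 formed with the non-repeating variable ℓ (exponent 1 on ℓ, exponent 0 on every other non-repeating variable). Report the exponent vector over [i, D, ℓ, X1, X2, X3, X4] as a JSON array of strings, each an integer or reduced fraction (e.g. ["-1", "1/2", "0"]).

Dimensional matrix (I×L by i×D×ℓ×X1×X2×X3×X4):
  I: [ 1  0  0  1 -1  3 -3]
  L: [ 0  1  1  0  2  0  3]
RREF → pivots at {i,D} ⇒ r = 2
Pivot set = {i,D}, free = {ℓ,X1,X2,X3,X4}
RREF:
  r0: [   1    0    0    1   -1    3   -3]
  r1: [   0    1    1    0    2    0    3]
Fix exponent of ℓ at 1, X1 at 0, X2 at 0, X3 at 0, X4 at 0; solve each RREF row for its pivot's exponent:
  r0: exp(i) + (0)·1 = 0 ⇒ exp(i) = 0
  r1: exp(D) + (1)·1 = 0 ⇒ exp(D) = -1
Π_1 = D^-1 · ℓ

["0", "-1", "1", "0", "0", "0", "0"]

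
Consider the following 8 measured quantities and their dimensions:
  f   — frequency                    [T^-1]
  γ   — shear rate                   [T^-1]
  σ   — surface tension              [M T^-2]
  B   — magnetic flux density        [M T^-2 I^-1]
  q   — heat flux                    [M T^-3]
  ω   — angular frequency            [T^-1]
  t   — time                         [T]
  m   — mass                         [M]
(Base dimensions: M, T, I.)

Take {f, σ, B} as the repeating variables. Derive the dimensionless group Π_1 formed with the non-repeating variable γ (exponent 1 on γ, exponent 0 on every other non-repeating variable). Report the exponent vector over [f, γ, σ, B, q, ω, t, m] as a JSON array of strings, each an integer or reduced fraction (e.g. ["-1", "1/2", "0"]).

Exponent matrix [M,T,I] × [f,γ,σ,B,q,ω,t,m]:
  M: [ 0  0  1  1  1  0  0  1]
  T: [-1 -1 -2 -2 -3 -1  1  0]
  I: [ 0  0  0 -1  0  0  0  0]
RREF → pivots at {f,σ,B} ⇒ r = 3
Repeat: f,σ,B; free: γ,q,ω,t,m
RREF:
  r0: [   1    1    0    0    1    1   -1   -2]
  r1: [   0    0    1    0    1    0    0    1]
  r2: [   0    0    0    1    0    0    0    0]
Fix exponent of γ at 1, q at 0, ω at 0, t at 0, m at 0; solve each RREF row for its pivot's exponent:
  r0: exp(f) + (1)·1 = 0 ⇒ exp(f) = -1
  r1: exp(σ) + (0)·1 = 0 ⇒ exp(σ) = 0
  r2: exp(B) + (0)·1 = 0 ⇒ exp(B) = 0
Π_1 = f^-1 · γ

["-1", "1", "0", "0", "0", "0", "0", "0"]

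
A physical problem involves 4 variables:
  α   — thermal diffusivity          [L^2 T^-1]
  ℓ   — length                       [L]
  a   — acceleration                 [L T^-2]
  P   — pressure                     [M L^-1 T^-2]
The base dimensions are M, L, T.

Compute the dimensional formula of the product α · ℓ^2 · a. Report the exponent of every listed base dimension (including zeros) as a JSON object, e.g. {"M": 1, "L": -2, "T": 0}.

Dimensional matrix (M×L×T by α×ℓ×a×P):
  M: [ 0  0  0  1]
  L: [ 2  1  1 -1]
  T: [-1  0 -2 -2]
  [M]: (1)·0+(2)·0+(1)·0 = 0
  [L]: (1)·2+(2)·1+(1)·1 = 5
  [T]: (1)·-1+(2)·0+(1)·-2 = -3
⇒ L^5 T^-3

{"M": 0, "L": 5, "T": -3}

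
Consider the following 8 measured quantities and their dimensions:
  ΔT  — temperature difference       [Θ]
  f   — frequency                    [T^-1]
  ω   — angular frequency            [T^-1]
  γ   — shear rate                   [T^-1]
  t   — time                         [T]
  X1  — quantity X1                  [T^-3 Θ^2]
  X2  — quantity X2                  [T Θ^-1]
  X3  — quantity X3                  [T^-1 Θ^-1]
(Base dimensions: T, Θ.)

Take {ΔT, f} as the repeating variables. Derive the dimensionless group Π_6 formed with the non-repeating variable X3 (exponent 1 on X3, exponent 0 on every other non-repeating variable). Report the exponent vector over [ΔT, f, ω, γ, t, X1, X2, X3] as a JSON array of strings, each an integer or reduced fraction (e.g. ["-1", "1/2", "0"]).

["1", "-1", "0", "0", "0", "0", "0", "1"]

Dimensional matrix (T×Θ by ΔT×f×ω×γ×t×X1×X2×X3):
  T: [ 0 -1 -1 -1  1 -3  1 -1]
  Θ: [ 1  0  0  0  0  2 -1 -1]
RREF → pivots at {ΔT,f} ⇒ r = 2
Pivot set = {ΔT,f}, free = {ω,γ,t,X1,X2,X3}
RREF:
  r0: [   1    0    0    0    0    2   -1   -1]
  r1: [   0    1    1    1   -1    3   -1    1]
Fix exponent of X3 at 1, ω at 0, γ at 0, t at 0, X1 at 0, X2 at 0; solve each RREF row for its pivot's exponent:
  r0: exp(ΔT) + (-1)·1 = 0 ⇒ exp(ΔT) = 1
  r1: exp(f) + (1)·1 = 0 ⇒ exp(f) = -1
Π_6 = ΔT · f^-1 · X3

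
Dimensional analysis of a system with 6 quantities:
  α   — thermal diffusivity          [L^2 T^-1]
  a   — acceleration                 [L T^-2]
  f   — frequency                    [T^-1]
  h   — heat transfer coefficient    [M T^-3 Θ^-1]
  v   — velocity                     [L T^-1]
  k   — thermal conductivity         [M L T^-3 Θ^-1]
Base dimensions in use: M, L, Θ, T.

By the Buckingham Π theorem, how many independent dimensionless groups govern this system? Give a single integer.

Write exponents as rows M,L,Θ,T / cols α,a,f,h,v,k:
  M: [ 0  0  0  1  0  1]
  L: [ 2  1  0  0  1  1]
  Θ: [ 0  0  0 -1  0 -1]
  T: [-1 -2 -1 -3 -1 -3]
RREF → pivots at {α,a,h} ⇒ r = 3
6 vars − rank 3 = 3 Π groups

3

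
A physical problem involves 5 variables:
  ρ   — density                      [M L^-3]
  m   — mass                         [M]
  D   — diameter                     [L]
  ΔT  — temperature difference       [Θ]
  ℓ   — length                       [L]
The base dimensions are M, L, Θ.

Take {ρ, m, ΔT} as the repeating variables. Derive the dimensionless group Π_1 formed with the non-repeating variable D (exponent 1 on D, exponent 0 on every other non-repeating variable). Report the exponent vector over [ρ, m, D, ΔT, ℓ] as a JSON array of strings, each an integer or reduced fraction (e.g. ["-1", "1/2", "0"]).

Exponent matrix [M,L,Θ] × [ρ,m,D,ΔT,ℓ]:
  M: [ 1  1  0  0  0]
  L: [-3  0  1  0  1]
  Θ: [ 0  0  0  1  0]
RREF → pivots at {ρ,m,ΔT} ⇒ r = 3
Pivot set = {ρ,m,ΔT}, free = {D,ℓ}
RREF:
  r0: [   1    0 -1/3    0 -1/3]
  r1: [   0    1  1/3    0  1/3]
  r2: [   0    0    0    1    0]
Fix exponent of D at 1, ℓ at 0; solve each RREF row for its pivot's exponent:
  r0: exp(ρ) + (-1/3)·1 = 0 ⇒ exp(ρ) = 1/3
  r1: exp(m) + (1/3)·1 = 0 ⇒ exp(m) = -1/3
  r2: exp(ΔT) + (0)·1 = 0 ⇒ exp(ΔT) = 0
Π_1 = ρ^(1/3) · m^(-1/3) · D

["1/3", "-1/3", "1", "0", "0"]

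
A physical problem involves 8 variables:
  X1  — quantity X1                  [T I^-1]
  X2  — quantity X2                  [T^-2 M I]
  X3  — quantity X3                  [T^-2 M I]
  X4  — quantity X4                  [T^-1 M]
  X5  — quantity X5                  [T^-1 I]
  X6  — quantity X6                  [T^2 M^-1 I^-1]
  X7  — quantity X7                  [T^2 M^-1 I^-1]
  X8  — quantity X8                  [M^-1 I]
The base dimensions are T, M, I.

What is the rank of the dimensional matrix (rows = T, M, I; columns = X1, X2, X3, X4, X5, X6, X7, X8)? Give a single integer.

Dimensional matrix (T×M×I by X1×X2×X3×X4×X5×X6×X7×X8):
  T: [ 1 -2 -2 -1 -1  2  2  0]
  M: [ 0  1  1  1  0 -1 -1 -1]
  I: [-1  1  1  0  1 -1 -1  1]
Row reduction gives pivot columns X1,X2; rank = 2

2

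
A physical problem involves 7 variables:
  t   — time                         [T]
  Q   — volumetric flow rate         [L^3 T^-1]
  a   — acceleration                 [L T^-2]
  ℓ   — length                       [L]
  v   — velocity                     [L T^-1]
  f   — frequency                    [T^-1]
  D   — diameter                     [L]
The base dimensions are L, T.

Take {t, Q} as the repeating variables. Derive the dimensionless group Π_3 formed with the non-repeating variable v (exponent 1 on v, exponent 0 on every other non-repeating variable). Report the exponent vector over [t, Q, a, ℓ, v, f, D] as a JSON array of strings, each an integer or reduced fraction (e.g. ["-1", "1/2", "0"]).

["2/3", "-1/3", "0", "0", "1", "0", "0"]

Write exponents as rows L,T / cols t,Q,a,ℓ,v,f,D:
  L: [ 0  3  1  1  1  0  1]
  T: [ 1 -1 -2  0 -1 -1  0]
RREF → pivots at {t,Q} ⇒ r = 2
Pivot set = {t,Q}, free = {a,ℓ,v,f,D}
RREF:
  r0: [   1    0 -5/3  1/3 -2/3   -1  1/3]
  r1: [   0    1  1/3  1/3  1/3    0  1/3]
Fix exponent of v at 1, a at 0, ℓ at 0, f at 0, D at 0; solve each RREF row for its pivot's exponent:
  r0: exp(t) + (-2/3)·1 = 0 ⇒ exp(t) = 2/3
  r1: exp(Q) + (1/3)·1 = 0 ⇒ exp(Q) = -1/3
Π_3 = t^(2/3) · Q^(-1/3) · v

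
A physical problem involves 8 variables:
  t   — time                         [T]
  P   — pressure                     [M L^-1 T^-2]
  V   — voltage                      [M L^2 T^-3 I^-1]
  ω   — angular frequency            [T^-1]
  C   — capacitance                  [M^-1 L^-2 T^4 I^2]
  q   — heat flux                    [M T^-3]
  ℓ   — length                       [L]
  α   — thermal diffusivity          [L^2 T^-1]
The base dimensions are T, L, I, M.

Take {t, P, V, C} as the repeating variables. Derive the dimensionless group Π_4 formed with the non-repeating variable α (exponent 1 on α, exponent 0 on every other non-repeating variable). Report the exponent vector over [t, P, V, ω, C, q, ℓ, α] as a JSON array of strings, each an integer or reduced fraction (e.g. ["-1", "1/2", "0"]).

Write exponents as rows T,L,I,M / cols t,P,V,ω,C,q,ℓ,α:
  T: [ 1 -2 -3 -1  4 -3  0 -1]
  L: [ 0 -1  2  0 -2  0  1  2]
  I: [ 0  0 -1  0  2  0  0  0]
  M: [ 0  1  1  0 -1  1  0  0]
RREF → pivots at {t,P,V,C} ⇒ r = 4
Repeat: t,P,V,C; free: ω,q,ℓ,α
RREF:
  r0: [   1    0    0   -1    0   -1    0   -1]
  r1: [   0    1    0    0    0  2/3 -1/3 -2/3]
  r2: [   0    0    1    0    0  2/3  2/3  4/3]
  r3: [   0    0    0    0    1  1/3  1/3  2/3]
Fix exponent of α at 1, ω at 0, q at 0, ℓ at 0; solve each RREF row for its pivot's exponent:
  r0: exp(t) + (-1)·1 = 0 ⇒ exp(t) = 1
  r1: exp(P) + (-2/3)·1 = 0 ⇒ exp(P) = 2/3
  r2: exp(V) + (4/3)·1 = 0 ⇒ exp(V) = -4/3
  r3: exp(C) + (2/3)·1 = 0 ⇒ exp(C) = -2/3
Π_4 = t · P^(2/3) · V^(-4/3) · C^(-2/3) · α

["1", "2/3", "-4/3", "0", "-2/3", "0", "0", "1"]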